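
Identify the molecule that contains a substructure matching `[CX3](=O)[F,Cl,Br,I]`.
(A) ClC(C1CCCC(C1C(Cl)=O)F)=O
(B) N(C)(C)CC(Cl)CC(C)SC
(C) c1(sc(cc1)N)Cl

[CX3](=O)[F,Cl,Br,I] describes a carbonyl carbon bonded to a halogen (an acyl halide).
(A) contains an acyl chloride (-C(=O)Cl), which satisfies every atom and bond constraint.
(B) has a chloro substituent but the Cl is not on a carbonyl carbon.
(C) has a chloro substituent but the Cl is not on a carbonyl carbon.
So the answer is (A).

A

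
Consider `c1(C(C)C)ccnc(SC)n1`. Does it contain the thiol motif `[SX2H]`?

The pattern [SX2H] describes an aliphatic sulfur with two connections, one being H — a thiol.
The closest candidate here is a methylthio ether (-SCH3), but the sulfur has H0 (bonded to two carbons), not H1. No other fragment satisfies the full query, so there is no match.

No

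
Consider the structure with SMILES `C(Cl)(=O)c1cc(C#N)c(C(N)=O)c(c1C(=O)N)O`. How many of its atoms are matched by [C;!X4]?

Check the 18 heavy atoms by environment: 6× c (aromatic, X3) → no; 3× C (X3) → match; 3× O (X1) → no; 2× N (X3) → no; 1× Cl (X1) → no; 1× O (X2) → no; 1× C (X2) → match; 1× N (X1) → no.
Summing the matching environments: 3 + 1 = 4 matching atoms.

4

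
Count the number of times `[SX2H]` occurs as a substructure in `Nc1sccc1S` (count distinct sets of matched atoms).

1

[SX2H] is the SMARTS for a thiol: an aliphatic sulfur with two connections, one being H.
Exactly one fragment in the molecule meets all constraints, giving 1 match.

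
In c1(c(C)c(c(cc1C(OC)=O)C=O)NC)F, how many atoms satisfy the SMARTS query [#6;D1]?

3

Check the 16 heavy atoms by environment: 5× c (aromatic, D3) → no; 1× c (aromatic, D2) → no; 1× F (D1) → no; 3× C (D1) → match; 1× C (D3) → no; 2× O (D1) → no; 1× O (D2) → no; 1× C (D2) → no; 1× N (D2) → no.
That gives 3 matching atoms.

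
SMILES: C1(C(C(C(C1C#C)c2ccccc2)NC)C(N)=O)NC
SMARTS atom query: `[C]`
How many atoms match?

10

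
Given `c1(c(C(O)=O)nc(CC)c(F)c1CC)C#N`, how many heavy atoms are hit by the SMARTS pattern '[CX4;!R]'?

The query [CX4;!R] means: aliphatic carbon with four total connections, not in a ring.
Check the 16 heavy atoms by environment: 1× n (aromatic, X2, in 6-ring) → no; 5× c (aromatic, X3, in 6-ring) → no; 4× C (X4, acyclic) → match; 1× F (X1, acyclic) → no; 1× C (X2, acyclic) → no; 1× N (X1, acyclic) → no; 1× C (X3, acyclic) → no; 1× O (X1, acyclic) → no; 1× O (X2, acyclic) → no.
That gives 4 matching atoms.

4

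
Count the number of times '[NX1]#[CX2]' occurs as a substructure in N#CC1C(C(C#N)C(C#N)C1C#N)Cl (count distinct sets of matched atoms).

4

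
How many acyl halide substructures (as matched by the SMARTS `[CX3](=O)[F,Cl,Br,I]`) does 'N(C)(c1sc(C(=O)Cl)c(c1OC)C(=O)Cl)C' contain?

2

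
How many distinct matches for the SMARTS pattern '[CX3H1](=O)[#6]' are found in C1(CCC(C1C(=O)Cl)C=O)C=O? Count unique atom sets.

2

[CX3H1](=O)[#6] is the SMARTS for an aldehyde: an sp2 carbon with one H, double-bonded to O and single-bonded to carbon.
The molecule carries 2 separate instances of an aldehyde (-CHO) meeting every constraint; each maps to a distinct set of atoms, giving 2 matches.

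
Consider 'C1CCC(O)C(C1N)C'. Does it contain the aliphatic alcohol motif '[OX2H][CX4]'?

Yes

The pattern [OX2H][CX4] describes a hydroxyl oxygen bound to an sp3 (X4) carbon — an aliphatic alcohol.
The molecule carries a hydroxyl group (-OH), whose atoms satisfy every constraint of the query, so the pattern matches.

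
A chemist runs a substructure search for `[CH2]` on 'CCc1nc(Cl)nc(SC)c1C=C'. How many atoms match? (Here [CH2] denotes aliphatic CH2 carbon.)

2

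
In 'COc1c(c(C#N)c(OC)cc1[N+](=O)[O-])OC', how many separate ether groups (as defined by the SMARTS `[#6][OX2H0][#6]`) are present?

[#6][OX2H0][#6] is the SMARTS for an ether: an aliphatic oxygen bridging two carbons with no H on the oxygen.
The molecule carries 3 separate instances of a methoxy ether (-OCH3) meeting every constraint; each maps to a distinct set of atoms, giving 3 matches.

3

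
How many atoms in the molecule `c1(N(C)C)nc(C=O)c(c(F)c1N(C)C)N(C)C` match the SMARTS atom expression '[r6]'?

6

The query [r6] means: r6 matches atoms in a six-membered ring.
Check the 18 heavy atoms by environment: 1× n (aromatic, in 6-ring) → match; 5× c (aromatic, in 6-ring) → match; 7× C (acyclic) → no; 1× O (acyclic) → no; 3× N (acyclic) → no; 1× F (acyclic) → no.
Summing the matching environments: 1 + 5 = 6 matching atoms.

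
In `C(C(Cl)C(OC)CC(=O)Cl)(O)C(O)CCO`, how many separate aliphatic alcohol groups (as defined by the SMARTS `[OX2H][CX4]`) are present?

[OX2H][CX4] is the SMARTS for an aliphatic alcohol: a hydroxyl oxygen bound to an sp3 (X4) carbon.
The molecule carries 3 separate instances of a hydroxyl group (-OH) meeting every constraint; each maps to a distinct set of atoms, giving 3 matches.

3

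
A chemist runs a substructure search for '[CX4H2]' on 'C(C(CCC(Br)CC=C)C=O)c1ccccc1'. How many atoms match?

Check the 17 heavy atoms by environment: 4× C (H2, X4) → match; 2× C (H1, X4) → no; 2× C (H1, X3) → no; 1× O (H0, X1) → no; 1× Br (H0, X1) → no; 1× C (H2, X3) → no; 1× c (aromatic, H0, X3) → no; 5× c (aromatic, H1, X3) → no.
That gives 4 matching atoms.

4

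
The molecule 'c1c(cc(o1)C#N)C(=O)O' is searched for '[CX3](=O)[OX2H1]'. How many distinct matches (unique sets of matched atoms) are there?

1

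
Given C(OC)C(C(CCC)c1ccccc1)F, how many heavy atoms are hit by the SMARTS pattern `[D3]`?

3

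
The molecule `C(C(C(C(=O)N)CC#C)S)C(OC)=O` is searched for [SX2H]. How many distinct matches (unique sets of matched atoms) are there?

[SX2H] is the SMARTS for a thiol: an aliphatic sulfur with two connections, one being H.
Exactly one fragment in the molecule meets all constraints, giving 1 match.

1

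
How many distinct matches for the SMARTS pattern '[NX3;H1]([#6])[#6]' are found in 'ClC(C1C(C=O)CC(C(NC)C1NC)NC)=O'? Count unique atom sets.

[NX3;H1]([#6])[#6] is the SMARTS for a secondary amine: a trivalent nitrogen with one H, bonded to two carbons.
The molecule carries 3 separate instances of an N-methylamino group (-NHCH3) meeting every constraint; each maps to a distinct set of atoms, giving 3 matches.

3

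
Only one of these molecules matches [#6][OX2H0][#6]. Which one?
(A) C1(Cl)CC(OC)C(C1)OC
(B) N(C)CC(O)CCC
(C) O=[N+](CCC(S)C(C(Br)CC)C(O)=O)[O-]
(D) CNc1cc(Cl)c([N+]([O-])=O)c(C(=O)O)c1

A

[#6][OX2H0][#6] describes an aliphatic oxygen bridging two carbons with no H on the oxygen (an ether).
(A) contains a methoxy ether (-OCH3), which satisfies every atom and bond constraint.
(B) has a hydroxyl group (-OH) but the oxygen has H1, not H0 bridging two carbons.
(C) has a carboxylic acid group (-C(=O)OH) but the -OH oxygen has H1; the =O is OX1, not OX2.
(D) has a carboxylic acid group (-C(=O)OH) but the -OH oxygen has H1; the =O is OX1, not OX2.
So the answer is (A).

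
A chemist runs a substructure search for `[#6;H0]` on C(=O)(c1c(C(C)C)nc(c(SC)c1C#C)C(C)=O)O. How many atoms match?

The query [#6;H0] means: any carbon with no attached hydrogen.
Check the 19 heavy atoms by environment: 1× n (aromatic, H0) → no; 5× c (aromatic, H0) → match; 1× S (H0) → no; 4× C (H3) → no; 3× C (H0) → match; 2× C (H1) → no; 2× O (H0) → no; 1× O (H1) → no.
Summing the matching environments: 5 + 3 = 8 matching atoms.

8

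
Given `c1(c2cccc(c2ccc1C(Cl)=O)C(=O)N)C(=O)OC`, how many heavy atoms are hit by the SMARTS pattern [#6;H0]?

Check the 20 heavy atoms by environment: 5× c (aromatic, H0) → match; 5× c (aromatic, H1) → no; 3× C (H0) → match; 4× O (H0) → no; 1× C (H3) → no; 1× Cl (H0) → no; 1× N (H2) → no.
Summing the matching environments: 5 + 3 = 8 matching atoms.

8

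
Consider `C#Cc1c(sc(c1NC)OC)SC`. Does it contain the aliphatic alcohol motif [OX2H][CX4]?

No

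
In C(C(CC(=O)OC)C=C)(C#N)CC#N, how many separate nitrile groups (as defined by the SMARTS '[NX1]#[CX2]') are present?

[NX1]#[CX2] is the SMARTS for a nitrile: a nitrogen triple-bonded to a two-connected carbon.
The molecule carries 2 separate instances of a nitrile (-C#N) meeting every constraint; each maps to a distinct set of atoms, giving 2 matches.

2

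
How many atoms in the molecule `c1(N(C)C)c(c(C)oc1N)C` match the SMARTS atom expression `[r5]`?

The query [r5] means: r5 matches atoms in a five-membered ring.
Check the 11 heavy atoms by environment: 1× o (aromatic, in 5-ring) → match; 4× c (aromatic, in 5-ring) → match; 2× N (acyclic) → no; 4× C (acyclic) → no.
Summing the matching environments: 1 + 4 = 5 matching atoms.

5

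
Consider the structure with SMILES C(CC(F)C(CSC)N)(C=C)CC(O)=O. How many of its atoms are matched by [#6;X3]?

3

The query [#6;X3] means: any carbon (aromatic or not) with three total connections.
Check the 15 heavy atoms by environment: 7× C (X4) → no; 3× C (X3) → match; 1× S (X2) → no; 1× N (X3) → no; 1× O (X1) → no; 1× O (X2) → no; 1× F (X1) → no.
That gives 3 matching atoms.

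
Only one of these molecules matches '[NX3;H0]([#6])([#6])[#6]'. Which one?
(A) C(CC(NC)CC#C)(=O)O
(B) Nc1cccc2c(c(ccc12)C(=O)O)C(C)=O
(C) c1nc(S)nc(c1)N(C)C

C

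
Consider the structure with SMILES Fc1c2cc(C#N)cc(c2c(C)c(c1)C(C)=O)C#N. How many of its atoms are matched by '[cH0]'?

7

The query [cH0] means: aromatic carbon with no attached hydrogen (substituted or ring-fusion).
Check the 19 heavy atoms by environment: 7× c (aromatic, H0) → match; 3× c (aromatic, H1) → no; 1× F (H0) → no; 3× C (H0) → no; 2× N (H0) → no; 1× O (H0) → no; 2× C (H3) → no.
That gives 7 matching atoms.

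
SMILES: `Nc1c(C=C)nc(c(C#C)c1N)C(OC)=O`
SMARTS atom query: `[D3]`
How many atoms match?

6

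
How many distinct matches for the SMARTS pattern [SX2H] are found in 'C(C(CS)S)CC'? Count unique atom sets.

2

[SX2H] is the SMARTS for a thiol: an aliphatic sulfur with two connections, one being H.
The molecule carries 2 separate instances of a thiol (-SH) meeting every constraint; each maps to a distinct set of atoms, giving 2 matches.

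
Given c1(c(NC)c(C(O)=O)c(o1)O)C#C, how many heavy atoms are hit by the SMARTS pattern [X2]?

5

The query [X2] means: any atom with exactly two total connections (bonds + H).
Check the 13 heavy atoms by environment: 1× o (aromatic, X2) → match; 4× c (aromatic, X3) → no; 2× O (X2) → match; 2× C (X2) → match; 1× C (X3) → no; 1× O (X1) → no; 1× N (X3) → no; 1× C (X4) → no.
Summing the matching environments: 1 + 2 + 2 = 5 matching atoms.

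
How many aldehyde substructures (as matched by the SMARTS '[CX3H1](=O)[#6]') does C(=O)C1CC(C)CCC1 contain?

1

[CX3H1](=O)[#6] is the SMARTS for an aldehyde: an sp2 carbon with one H, double-bonded to O and single-bonded to carbon.
Exactly one fragment in the molecule meets all constraints, giving 1 match.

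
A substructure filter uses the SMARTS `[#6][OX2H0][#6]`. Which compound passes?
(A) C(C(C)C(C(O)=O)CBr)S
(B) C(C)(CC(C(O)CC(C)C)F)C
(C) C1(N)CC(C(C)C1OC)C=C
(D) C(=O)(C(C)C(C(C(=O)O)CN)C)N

C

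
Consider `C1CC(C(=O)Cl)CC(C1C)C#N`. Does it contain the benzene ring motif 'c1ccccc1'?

The pattern c1ccccc1 describes six aromatic carbons in a ring — a benzene ring.
The closest candidate here is a methyl group (-CH3), but no six-membered all-carbon aromatic ring is present. No other fragment satisfies the full query, so there is no match.

No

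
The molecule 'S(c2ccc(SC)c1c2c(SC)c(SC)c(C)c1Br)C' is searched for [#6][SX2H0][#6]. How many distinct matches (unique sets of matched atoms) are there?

[#6][SX2H0][#6] is the SMARTS for a thioether: an aliphatic sulfur bridging two carbons with no H on the sulfur.
The molecule carries 4 separate instances of a methylthio ether (-SCH3) meeting every constraint; each maps to a distinct set of atoms, giving 4 matches.

4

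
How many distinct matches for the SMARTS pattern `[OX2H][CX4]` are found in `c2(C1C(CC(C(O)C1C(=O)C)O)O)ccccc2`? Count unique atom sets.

3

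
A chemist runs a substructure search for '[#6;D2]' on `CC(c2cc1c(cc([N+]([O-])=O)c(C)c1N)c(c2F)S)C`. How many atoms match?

2

The query [#6;D2] means: any carbon bonded to exactly two heavy atoms.
Check the 20 heavy atoms by environment: 8× c (aromatic, D3) → no; 2× c (aromatic, D2) → match; 3× C (D1) → no; 1× S (D1) → no; 1× C (D3) → no; 1× N (D1) → no; 1× F (D1) → no; 1× N (charge +1, D3) → no; 1× O (charge -1, D1) → no; 1× O (D1) → no.
That gives 2 matching atoms.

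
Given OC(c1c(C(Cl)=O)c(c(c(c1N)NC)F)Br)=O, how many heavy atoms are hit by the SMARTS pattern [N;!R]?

2

The query [N;!R] means: aliphatic nitrogen not in a ring.
Check the 17 heavy atoms by environment: 6× c (aromatic, in 6-ring) → no; 2× N (acyclic) → match; 3× C (acyclic) → no; 3× O (acyclic) → no; 1× F (acyclic) → no; 1× Cl (acyclic) → no; 1× Br (acyclic) → no.
That gives 2 matching atoms.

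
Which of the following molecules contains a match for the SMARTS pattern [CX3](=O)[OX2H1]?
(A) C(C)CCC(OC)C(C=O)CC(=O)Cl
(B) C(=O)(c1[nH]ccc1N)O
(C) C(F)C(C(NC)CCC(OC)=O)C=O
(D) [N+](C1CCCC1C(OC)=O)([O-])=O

B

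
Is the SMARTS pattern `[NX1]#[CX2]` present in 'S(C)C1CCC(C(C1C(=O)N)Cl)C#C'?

The pattern [NX1]#[CX2] describes a nitrogen triple-bonded to a two-connected carbon — a nitrile.
The closest candidate here is a primary amide (-C(=O)NH2), but the nitrogen is NX3, not NX1. No other fragment satisfies the full query, so there is no match.

No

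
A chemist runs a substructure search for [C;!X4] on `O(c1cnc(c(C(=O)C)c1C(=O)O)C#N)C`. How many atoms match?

3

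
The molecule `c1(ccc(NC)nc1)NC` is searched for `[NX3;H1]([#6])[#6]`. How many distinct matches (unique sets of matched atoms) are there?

2

[NX3;H1]([#6])[#6] is the SMARTS for a secondary amine: a trivalent nitrogen with one H, bonded to two carbons.
The molecule carries 2 separate instances of an N-methylamino group (-NHCH3) meeting every constraint; each maps to a distinct set of atoms, giving 2 matches.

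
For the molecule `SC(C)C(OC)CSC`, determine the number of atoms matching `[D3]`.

2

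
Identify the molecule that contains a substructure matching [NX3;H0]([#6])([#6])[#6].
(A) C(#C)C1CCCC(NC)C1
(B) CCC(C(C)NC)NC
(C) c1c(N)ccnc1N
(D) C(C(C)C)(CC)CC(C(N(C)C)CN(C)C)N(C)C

[NX3;H0]([#6])([#6])[#6] describes a trivalent nitrogen with no H, bonded to three carbons (a tertiary amine).
(A) has an N-methylamino group (-NHCH3) but the nitrogen still has one H (H1), not H0.
(B) has an N-methylamino group (-NHCH3) but the nitrogen still has one H (H1), not H0.
(C) has a primary amino group (-NH2) but the nitrogen has H2, not H0 with three carbons.
(D) contains a dimethylamino group (-N(CH3)2), which satisfies every atom and bond constraint.
So the answer is (D).

D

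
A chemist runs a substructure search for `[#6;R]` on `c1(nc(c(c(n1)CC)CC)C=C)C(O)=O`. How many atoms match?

4

The query [#6;R] means: carbon that is part of a ring.
Check the 15 heavy atoms by environment: 2× n (aromatic, in 6-ring) → no; 4× c (aromatic, in 6-ring) → match; 7× C (acyclic) → no; 2× O (acyclic) → no.
That gives 4 matching atoms.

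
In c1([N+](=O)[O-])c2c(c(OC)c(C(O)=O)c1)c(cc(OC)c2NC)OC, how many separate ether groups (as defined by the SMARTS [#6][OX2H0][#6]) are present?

3

[#6][OX2H0][#6] is the SMARTS for an ether: an aliphatic oxygen bridging two carbons with no H on the oxygen.
The molecule carries 3 separate instances of a methoxy ether (-OCH3) meeting every constraint; each maps to a distinct set of atoms, giving 3 matches.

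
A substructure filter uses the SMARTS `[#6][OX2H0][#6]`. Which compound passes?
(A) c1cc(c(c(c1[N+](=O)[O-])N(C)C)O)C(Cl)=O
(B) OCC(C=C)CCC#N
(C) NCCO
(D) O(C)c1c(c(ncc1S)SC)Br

[#6][OX2H0][#6] describes an aliphatic oxygen bridging two carbons with no H on the oxygen (an ether).
(A) has a hydroxyl group (-OH) but the oxygen has H1, not H0 bridging two carbons.
(B) has a hydroxyl group (-OH) but the oxygen has H1, not H0 bridging two carbons.
(C) has a hydroxyl group (-OH) but the oxygen has H1, not H0 bridging two carbons.
(D) contains a methoxy ether (-OCH3), which satisfies every atom and bond constraint.
So the answer is (D).

D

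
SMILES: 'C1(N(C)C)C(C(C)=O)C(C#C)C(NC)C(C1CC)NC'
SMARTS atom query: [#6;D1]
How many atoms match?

The query [#6;D1] means: carbon bonded to exactly one heavy atom.
Check the 20 heavy atoms by environment: 7× C (D3) → no; 2× N (D2) → no; 7× C (D1) → match; 1× N (D3) → no; 2× C (D2) → no; 1× O (D1) → no.
That gives 7 matching atoms.

7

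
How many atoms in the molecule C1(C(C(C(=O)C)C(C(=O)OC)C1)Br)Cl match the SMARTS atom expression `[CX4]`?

7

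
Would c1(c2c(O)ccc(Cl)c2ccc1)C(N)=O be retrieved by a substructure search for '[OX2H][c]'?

The pattern [OX2H][c] describes a hydroxyl oxygen attached to an aromatic carbon — a phenol.
The molecule carries a hydroxyl group (-OH), whose atoms satisfy every constraint of the query, so the pattern matches.

Yes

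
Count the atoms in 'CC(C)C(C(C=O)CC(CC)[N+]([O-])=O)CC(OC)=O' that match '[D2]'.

5

The query [D2] means: atom with exactly two heavy-atom neighbours.
Check the 19 heavy atoms by environment: 4× C (D2) → match; 5× C (D3) → no; 4× C (D1) → no; 1× N (charge +1, D3) → no; 1× O (charge -1, D1) → no; 3× O (D1) → no; 1× O (D2) → match.
Summing the matching environments: 4 + 1 = 5 matching atoms.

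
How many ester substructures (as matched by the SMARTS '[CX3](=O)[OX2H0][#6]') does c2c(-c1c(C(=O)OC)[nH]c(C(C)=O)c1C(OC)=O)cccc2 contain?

[CX3](=O)[OX2H0][#6] is the SMARTS for an ester: a carbonyl carbon bonded to an oxygen that is itself bonded to carbon (no H on that O).
The molecule carries 2 separate instances of a methyl-ester group (-C(=O)OCH3) meeting every constraint; each maps to a distinct set of atoms, giving 2 matches.

2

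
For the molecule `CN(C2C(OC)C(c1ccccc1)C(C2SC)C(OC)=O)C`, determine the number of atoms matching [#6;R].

11

The query [#6;R] means: carbon that is part of a ring.
Check the 22 heavy atoms by environment: 5× C (in 5-ring) → match; 6× c (aromatic, in 6-ring) → match; 1× N (acyclic) → no; 6× C (acyclic) → no; 1× S (acyclic) → no; 3× O (acyclic) → no.
Summing the matching environments: 5 + 6 = 11 matching atoms.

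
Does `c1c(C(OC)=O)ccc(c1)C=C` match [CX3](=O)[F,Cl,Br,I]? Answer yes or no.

The pattern [CX3](=O)[F,Cl,Br,I] describes a carbonyl carbon bonded to a halogen — an acyl halide.
The closest candidate here is a methyl-ester group (-C(=O)OCH3), but the carbonyl is bonded to -O-C, not to a halogen. No other fragment satisfies the full query, so there is no match.

No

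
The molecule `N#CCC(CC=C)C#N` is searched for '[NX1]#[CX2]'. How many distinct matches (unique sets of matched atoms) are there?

2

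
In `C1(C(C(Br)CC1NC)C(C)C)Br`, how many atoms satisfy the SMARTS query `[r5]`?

The query [r5] means: r5 matches atoms in a five-membered ring.
Check the 12 heavy atoms by environment: 5× C (in 5-ring) → match; 1× N (acyclic) → no; 4× C (acyclic) → no; 2× Br (acyclic) → no.
That gives 5 matching atoms.

5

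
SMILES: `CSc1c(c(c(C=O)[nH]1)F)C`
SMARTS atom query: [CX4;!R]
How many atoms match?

The query [CX4;!R] means: aliphatic carbon with four total connections, not in a ring.
Check the 11 heavy atoms by environment: 1× n (aromatic, X3, in 5-ring) → no; 4× c (aromatic, X3, in 5-ring) → no; 1× S (X2, acyclic) → no; 2× C (X4, acyclic) → match; 1× C (X3, acyclic) → no; 1× O (X1, acyclic) → no; 1× F (X1, acyclic) → no.
That gives 2 matching atoms.

2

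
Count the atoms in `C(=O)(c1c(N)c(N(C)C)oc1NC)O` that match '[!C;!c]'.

The query [!C;!c] means: neither aliphatic nor aromatic carbon — same as [!#6].
Check the 14 heavy atoms by environment: 1× o (aromatic) → match; 4× c (aromatic) → no; 3× N → match; 4× C → no; 2× O → match.
Summing the matching environments: 1 + 3 + 2 = 6 matching atoms.

6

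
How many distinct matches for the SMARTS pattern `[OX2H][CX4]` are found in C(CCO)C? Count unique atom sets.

[OX2H][CX4] is the SMARTS for an aliphatic alcohol: a hydroxyl oxygen bound to an sp3 (X4) carbon.
Exactly one fragment in the molecule meets all constraints, giving 1 match.

1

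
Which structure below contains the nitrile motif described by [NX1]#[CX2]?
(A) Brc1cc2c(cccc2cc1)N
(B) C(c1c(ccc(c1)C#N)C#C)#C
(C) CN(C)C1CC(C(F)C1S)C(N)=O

B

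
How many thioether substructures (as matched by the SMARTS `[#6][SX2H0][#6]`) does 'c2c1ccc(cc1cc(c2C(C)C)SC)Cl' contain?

[#6][SX2H0][#6] is the SMARTS for a thioether: an aliphatic sulfur bridging two carbons with no H on the sulfur.
Exactly one fragment in the molecule meets all constraints, giving 1 match.

1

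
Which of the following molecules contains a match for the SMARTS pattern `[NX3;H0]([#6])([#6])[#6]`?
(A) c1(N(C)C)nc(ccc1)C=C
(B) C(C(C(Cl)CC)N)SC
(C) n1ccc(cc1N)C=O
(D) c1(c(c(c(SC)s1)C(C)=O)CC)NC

[NX3;H0]([#6])([#6])[#6] describes a trivalent nitrogen with no H, bonded to three carbons (a tertiary amine).
(A) contains a dimethylamino group (-N(CH3)2), which satisfies every atom and bond constraint.
(B) has a primary amino group (-NH2) but the nitrogen has H2, not H0 with three carbons.
(C) has a primary amino group (-NH2) but the nitrogen has H2, not H0 with three carbons.
(D) has an N-methylamino group (-NHCH3) but the nitrogen still has one H (H1), not H0.
So the answer is (A).

A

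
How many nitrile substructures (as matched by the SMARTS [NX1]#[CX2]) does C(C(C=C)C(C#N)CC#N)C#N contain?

3

[NX1]#[CX2] is the SMARTS for a nitrile: a nitrogen triple-bonded to a two-connected carbon.
The molecule carries 3 separate instances of a nitrile (-C#N) meeting every constraint; each maps to a distinct set of atoms, giving 3 matches.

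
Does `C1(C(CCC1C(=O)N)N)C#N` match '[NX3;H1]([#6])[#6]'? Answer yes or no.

The pattern [NX3;H1]([#6])[#6] describes a trivalent nitrogen with one H, bonded to two carbons — a secondary amine.
The closest candidate here is a primary amide (-C(=O)NH2), but the -C(=O)NH2 nitrogen has H2, not H1. No other fragment satisfies the full query, so there is no match.

No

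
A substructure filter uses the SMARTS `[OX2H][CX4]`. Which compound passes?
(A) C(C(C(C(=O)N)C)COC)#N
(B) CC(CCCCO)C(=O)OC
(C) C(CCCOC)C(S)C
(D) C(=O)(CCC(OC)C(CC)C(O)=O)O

[OX2H][CX4] describes a hydroxyl oxygen bound to an sp3 (X4) carbon (an aliphatic alcohol).
(A) has a methoxy ether (-OCH3) but the oxygen has H0 (ether), not H1.
(B) contains a hydroxyl group (-OH), which satisfies every atom and bond constraint.
(C) has a methoxy ether (-OCH3) but the oxygen has H0 (ether), not H1.
(D) has a carboxylic acid group (-C(=O)OH) but the -OH is on a CX3 carbonyl carbon, not a CX4 carbon.
So the answer is (B).

B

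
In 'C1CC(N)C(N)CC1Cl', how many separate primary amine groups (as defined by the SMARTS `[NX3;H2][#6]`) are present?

[NX3;H2][#6] is the SMARTS for a primary amine: a trivalent nitrogen with two H attached to carbon.
The molecule carries 2 separate instances of a primary amino group (-NH2) meeting every constraint; each maps to a distinct set of atoms, giving 2 matches.

2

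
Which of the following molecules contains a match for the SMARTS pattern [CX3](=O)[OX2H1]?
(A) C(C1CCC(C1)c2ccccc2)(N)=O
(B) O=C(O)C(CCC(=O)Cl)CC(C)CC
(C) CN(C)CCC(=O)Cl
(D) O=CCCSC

B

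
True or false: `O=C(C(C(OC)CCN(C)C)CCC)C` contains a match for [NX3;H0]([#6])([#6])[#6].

True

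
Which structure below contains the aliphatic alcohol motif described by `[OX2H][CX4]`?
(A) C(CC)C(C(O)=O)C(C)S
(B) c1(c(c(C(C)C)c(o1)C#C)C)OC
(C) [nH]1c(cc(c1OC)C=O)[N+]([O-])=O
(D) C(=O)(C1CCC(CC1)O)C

[OX2H][CX4] describes a hydroxyl oxygen bound to an sp3 (X4) carbon (an aliphatic alcohol).
(A) has a carboxylic acid group (-C(=O)OH) but the -OH is on a CX3 carbonyl carbon, not a CX4 carbon.
(B) has a methoxy ether (-OCH3) but the oxygen has H0 (ether), not H1.
(C) has a methoxy ether (-OCH3) but the oxygen has H0 (ether), not H1.
(D) contains a hydroxyl group (-OH), which satisfies every atom and bond constraint.
So the answer is (D).

D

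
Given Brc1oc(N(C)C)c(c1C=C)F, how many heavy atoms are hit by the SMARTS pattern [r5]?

5

Check the 12 heavy atoms by environment: 1× o (aromatic, in 5-ring) → match; 4× c (aromatic, in 5-ring) → match; 4× C (acyclic) → no; 1× Br (acyclic) → no; 1× N (acyclic) → no; 1× F (acyclic) → no.
Summing the matching environments: 1 + 4 = 5 matching atoms.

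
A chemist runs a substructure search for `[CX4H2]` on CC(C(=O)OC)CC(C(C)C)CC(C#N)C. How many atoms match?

2

The query [CX4H2] means: sp3 carbon (X4) with exactly two hydrogens.
Check the 16 heavy atoms by environment: 5× C (H3, X4) → no; 4× C (H1, X4) → no; 2× C (H2, X4) → match; 1× C (H0, X2) → no; 1× N (H0, X1) → no; 1× C (H0, X3) → no; 1× O (H0, X1) → no; 1× O (H0, X2) → no.
That gives 2 matching atoms.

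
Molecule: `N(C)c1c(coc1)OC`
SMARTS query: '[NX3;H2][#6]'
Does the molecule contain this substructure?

The pattern [NX3;H2][#6] describes a trivalent nitrogen with two H attached to carbon — a primary amine.
The closest candidate here is an N-methylamino group (-NHCH3), but the nitrogen bears two carbons and only one H (H1), not H2. No other fragment satisfies the full query, so there is no match.

No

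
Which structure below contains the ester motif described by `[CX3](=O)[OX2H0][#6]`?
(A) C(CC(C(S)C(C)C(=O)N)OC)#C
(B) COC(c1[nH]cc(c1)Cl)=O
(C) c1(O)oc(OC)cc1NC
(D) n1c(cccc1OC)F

B

[CX3](=O)[OX2H0][#6] describes a carbonyl carbon bonded to an oxygen that is itself bonded to carbon (no H on that O) (an ester).
(A) has a primary amide (-C(=O)NH2) but the carbonyl is bonded to N, not to an O-C linkage.
(B) contains a methyl-ester group (-C(=O)OCH3), which satisfies every atom and bond constraint.
(C) has a methoxy ether (-OCH3) but the ether oxygen is not adjacent to a C=O carbon.
(D) has a methoxy ether (-OCH3) but the ether oxygen is not adjacent to a C=O carbon.
So the answer is (B).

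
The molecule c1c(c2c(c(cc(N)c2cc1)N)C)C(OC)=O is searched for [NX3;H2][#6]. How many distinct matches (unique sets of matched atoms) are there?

2

[NX3;H2][#6] is the SMARTS for a primary amine: a trivalent nitrogen with two H attached to carbon.
The molecule carries 2 separate instances of a primary amino group (-NH2) meeting every constraint; each maps to a distinct set of atoms, giving 2 matches.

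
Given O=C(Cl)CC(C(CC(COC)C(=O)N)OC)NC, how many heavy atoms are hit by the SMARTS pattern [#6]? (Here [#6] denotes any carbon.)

11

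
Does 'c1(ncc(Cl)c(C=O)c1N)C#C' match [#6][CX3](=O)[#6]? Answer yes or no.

No

The pattern [#6][CX3](=O)[#6] describes a carbonyl carbon (no H) flanked by two carbons — a ketone.
The closest candidate here is an aldehyde (-CHO), but the carbonyl carbon has H1, so it is not flanked by two carbons. No other fragment satisfies the full query, so there is no match.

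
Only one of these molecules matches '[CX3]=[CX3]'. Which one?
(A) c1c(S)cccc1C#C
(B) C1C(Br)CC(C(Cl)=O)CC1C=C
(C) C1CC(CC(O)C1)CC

B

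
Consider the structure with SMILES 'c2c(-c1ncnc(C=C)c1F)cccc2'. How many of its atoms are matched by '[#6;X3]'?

The query [#6;X3] means: any carbon (aromatic or not) with three total connections.
Check the 15 heavy atoms by environment: 2× n (aromatic, X2) → no; 10× c (aromatic, X3) → match; 2× C (X3) → match; 1× F (X1) → no.
Summing the matching environments: 10 + 2 = 12 matching atoms.

12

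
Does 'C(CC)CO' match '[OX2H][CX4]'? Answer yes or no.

The pattern [OX2H][CX4] describes a hydroxyl oxygen bound to an sp3 (X4) carbon — an aliphatic alcohol.
The molecule carries a hydroxyl group (-OH), whose atoms satisfy every constraint of the query, so the pattern matches.

Yes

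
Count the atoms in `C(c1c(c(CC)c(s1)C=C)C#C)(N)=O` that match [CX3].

3

The query [CX3] means: C with X3: aliphatic carbon with exactly 3 total connections.
Check the 14 heavy atoms by environment: 1× s (aromatic, X2) → no; 4× c (aromatic, X3) → no; 3× C (X3) → match; 1× O (X1) → no; 1× N (X3) → no; 2× C (X4) → no; 2× C (X2) → no.
That gives 3 matching atoms.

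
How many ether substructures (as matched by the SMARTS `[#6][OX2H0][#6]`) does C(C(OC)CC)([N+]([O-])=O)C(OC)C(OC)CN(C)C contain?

3

[#6][OX2H0][#6] is the SMARTS for an ether: an aliphatic oxygen bridging two carbons with no H on the oxygen.
The molecule carries 3 separate instances of a methoxy ether (-OCH3) meeting every constraint; each maps to a distinct set of atoms, giving 3 matches.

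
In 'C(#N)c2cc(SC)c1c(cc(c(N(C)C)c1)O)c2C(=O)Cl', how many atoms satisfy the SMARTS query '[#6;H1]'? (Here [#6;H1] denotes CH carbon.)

The query [#6;H1] means: any carbon bearing exactly one hydrogen.
Check the 21 heavy atoms by environment: 7× c (aromatic, H0) → no; 3× c (aromatic, H1) → match; 2× N (H0) → no; 3× C (H3) → no; 1× S (H0) → no; 1× O (H1) → no; 2× C (H0) → no; 1× O (H0) → no; 1× Cl (H0) → no.
That gives 3 matching atoms.

3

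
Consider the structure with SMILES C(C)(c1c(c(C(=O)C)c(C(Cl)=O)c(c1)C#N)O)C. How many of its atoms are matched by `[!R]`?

Check the 18 heavy atoms by environment: 6× c (aromatic, in 6-ring) → no; 7× C (acyclic) → match; 1× N (acyclic) → match; 3× O (acyclic) → match; 1× Cl (acyclic) → match.
Summing the matching environments: 7 + 1 + 3 + 1 = 12 matching atoms.

12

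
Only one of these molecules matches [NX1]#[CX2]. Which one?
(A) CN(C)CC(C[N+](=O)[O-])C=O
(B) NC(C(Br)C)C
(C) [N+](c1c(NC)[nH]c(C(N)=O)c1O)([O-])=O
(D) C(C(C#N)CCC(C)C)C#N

D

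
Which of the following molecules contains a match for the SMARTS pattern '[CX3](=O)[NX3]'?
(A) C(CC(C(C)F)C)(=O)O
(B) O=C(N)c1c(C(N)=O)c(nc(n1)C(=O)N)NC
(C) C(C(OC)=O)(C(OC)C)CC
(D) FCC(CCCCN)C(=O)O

B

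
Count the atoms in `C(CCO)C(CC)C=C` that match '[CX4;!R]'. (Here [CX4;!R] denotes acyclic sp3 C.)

The query [CX4;!R] means: aliphatic carbon with four total connections, not in a ring.
Check the 9 heavy atoms by environment: 6× C (X4, acyclic) → match; 2× C (X3, acyclic) → no; 1× O (X2, acyclic) → no.
That gives 6 matching atoms.

6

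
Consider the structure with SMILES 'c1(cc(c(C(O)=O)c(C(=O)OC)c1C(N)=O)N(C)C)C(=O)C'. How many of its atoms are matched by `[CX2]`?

The query [CX2] means: C with X2: aliphatic carbon with exactly 2 total connections.
Check the 22 heavy atoms by environment: 6× c (aromatic, X3) → no; 4× C (X3) → no; 4× O (X1) → no; 2× O (X2) → no; 4× C (X4) → no; 2× N (X3) → no.
No environment satisfies the query, so 0 matching atoms.

0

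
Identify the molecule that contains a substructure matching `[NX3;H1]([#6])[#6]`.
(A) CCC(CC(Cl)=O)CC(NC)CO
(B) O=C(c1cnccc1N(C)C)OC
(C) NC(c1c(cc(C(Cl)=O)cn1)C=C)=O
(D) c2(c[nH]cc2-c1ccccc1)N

A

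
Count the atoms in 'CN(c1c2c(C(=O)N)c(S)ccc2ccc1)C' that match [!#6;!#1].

4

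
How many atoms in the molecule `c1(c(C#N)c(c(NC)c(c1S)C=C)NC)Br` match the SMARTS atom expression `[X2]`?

2

Check the 16 heavy atoms by environment: 6× c (aromatic, X3) → no; 1× S (X2) → match; 2× N (X3) → no; 2× C (X4) → no; 1× C (X2) → match; 1× N (X1) → no; 1× Br (X1) → no; 2× C (X3) → no.
Summing the matching environments: 1 + 1 = 2 matching atoms.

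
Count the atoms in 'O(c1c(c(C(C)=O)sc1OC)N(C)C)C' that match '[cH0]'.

4

The query [cH0] means: aromatic carbon with no attached hydrogen (substituted or ring-fusion).
Check the 15 heavy atoms by environment: 1× s (aromatic, H0) → no; 4× c (aromatic, H0) → match; 3× O (H0) → no; 5× C (H3) → no; 1× N (H0) → no; 1× C (H0) → no.
That gives 4 matching atoms.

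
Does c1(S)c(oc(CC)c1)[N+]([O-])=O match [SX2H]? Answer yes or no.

The pattern [SX2H] describes an aliphatic sulfur with two connections, one being H — a thiol.
The molecule carries a thiol (-SH), whose atoms satisfy every constraint of the query, so the pattern matches.

Yes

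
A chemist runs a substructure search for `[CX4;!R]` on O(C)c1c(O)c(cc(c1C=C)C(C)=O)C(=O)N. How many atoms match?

2

The query [CX4;!R] means: aliphatic carbon with four total connections, not in a ring.
Check the 17 heavy atoms by environment: 6× c (aromatic, X3, in 6-ring) → no; 2× O (X2, acyclic) → no; 2× C (X4, acyclic) → match; 4× C (X3, acyclic) → no; 2× O (X1, acyclic) → no; 1× N (X3, acyclic) → no.
That gives 2 matching atoms.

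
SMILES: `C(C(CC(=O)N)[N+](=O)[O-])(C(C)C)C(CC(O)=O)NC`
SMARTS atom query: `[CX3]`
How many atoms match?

Check the 19 heavy atoms by environment: 9× C (X4) → no; 2× C (X3) → match; 3× O (X1) → no; 2× N (X3) → no; 1× O (X2) → no; 1× N (charge +1, X3) → no; 1× O (charge -1, X1) → no.
That gives 2 matching atoms.

2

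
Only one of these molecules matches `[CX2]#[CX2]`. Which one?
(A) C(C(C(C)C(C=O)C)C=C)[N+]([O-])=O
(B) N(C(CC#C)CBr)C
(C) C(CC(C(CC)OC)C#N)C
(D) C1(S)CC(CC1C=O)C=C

B

[CX2]#[CX2] describes a carbon-carbon triple bond (an alkyne).
(A) has a vinyl group (-CH=CH2) but the C=C is a double bond; both carbons are CX3, not CX2.
(B) contains an ethynyl group (-C#CH), which satisfies every atom and bond constraint.
(C) has a nitrile (-C#N) but the triple bond is C#N, not C#C.
(D) has a vinyl group (-CH=CH2) but the C=C is a double bond; both carbons are CX3, not CX2.
So the answer is (B).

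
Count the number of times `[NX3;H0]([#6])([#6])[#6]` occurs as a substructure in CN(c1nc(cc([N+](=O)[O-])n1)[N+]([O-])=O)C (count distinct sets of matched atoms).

1

[NX3;H0]([#6])([#6])[#6] is the SMARTS for a tertiary amine: a trivalent nitrogen with no H, bonded to three carbons.
Exactly one fragment in the molecule meets all constraints, giving 1 match.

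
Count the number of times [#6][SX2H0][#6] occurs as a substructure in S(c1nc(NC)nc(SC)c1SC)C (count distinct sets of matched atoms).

3

[#6][SX2H0][#6] is the SMARTS for a thioether: an aliphatic sulfur bridging two carbons with no H on the sulfur.
The molecule carries 3 separate instances of a methylthio ether (-SCH3) meeting every constraint; each maps to a distinct set of atoms, giving 3 matches.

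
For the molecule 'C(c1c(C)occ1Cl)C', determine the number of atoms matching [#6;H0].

The query [#6;H0] means: any carbon with no attached hydrogen.
Check the 9 heavy atoms by environment: 1× o (aromatic, H0) → no; 1× c (aromatic, H1) → no; 3× c (aromatic, H0) → match; 2× C (H3) → no; 1× C (H2) → no; 1× Cl (H0) → no.
That gives 3 matching atoms.

3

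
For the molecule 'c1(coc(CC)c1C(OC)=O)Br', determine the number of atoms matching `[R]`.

5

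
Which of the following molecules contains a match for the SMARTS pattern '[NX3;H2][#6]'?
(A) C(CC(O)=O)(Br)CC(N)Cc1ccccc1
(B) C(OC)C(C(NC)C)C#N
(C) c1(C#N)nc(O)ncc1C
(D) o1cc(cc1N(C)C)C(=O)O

[NX3;H2][#6] describes a trivalent nitrogen with two H attached to carbon (a primary amine).
(A) contains a primary amino group (-NH2), which satisfies every atom and bond constraint.
(B) has a nitrile (-C#N) but the nitrogen is NX1 (triple-bonded), not NX3 with two H.
(C) has a nitrile (-C#N) but the nitrogen is NX1 (triple-bonded), not NX3 with two H.
(D) has a dimethylamino group (-N(CH3)2) but the nitrogen has H0, not H2.
So the answer is (A).

A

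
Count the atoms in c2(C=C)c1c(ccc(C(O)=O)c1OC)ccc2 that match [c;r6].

The query [c;r6] means: aromatic carbon that belongs to a six-membered ring.
Check the 17 heavy atoms by environment: 10× c (aromatic, in 6-ring) → match; 3× O (acyclic) → no; 4× C (acyclic) → no.
That gives 10 matching atoms.

10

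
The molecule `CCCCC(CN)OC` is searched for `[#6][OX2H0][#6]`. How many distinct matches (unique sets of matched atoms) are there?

1

[#6][OX2H0][#6] is the SMARTS for an ether: an aliphatic oxygen bridging two carbons with no H on the oxygen.
Exactly one fragment in the molecule meets all constraints, giving 1 match.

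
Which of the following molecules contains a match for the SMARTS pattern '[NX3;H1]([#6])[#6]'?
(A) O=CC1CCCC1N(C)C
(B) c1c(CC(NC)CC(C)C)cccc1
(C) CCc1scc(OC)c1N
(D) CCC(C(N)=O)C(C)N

B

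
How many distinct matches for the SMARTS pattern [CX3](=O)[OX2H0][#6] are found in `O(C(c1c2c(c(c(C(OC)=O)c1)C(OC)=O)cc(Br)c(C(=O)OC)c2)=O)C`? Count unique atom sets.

[CX3](=O)[OX2H0][#6] is the SMARTS for an ester: a carbonyl carbon bonded to an oxygen that is itself bonded to carbon (no H on that O).
The molecule carries 4 separate instances of a methyl-ester group (-C(=O)OCH3) meeting every constraint; each maps to a distinct set of atoms, giving 4 matches.

4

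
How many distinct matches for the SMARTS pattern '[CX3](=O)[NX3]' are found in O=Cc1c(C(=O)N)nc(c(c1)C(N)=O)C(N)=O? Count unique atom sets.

[CX3](=O)[NX3] is the SMARTS for an amide: a carbonyl carbon bonded to a trivalent nitrogen.
The molecule carries 3 separate instances of a primary amide (-C(=O)NH2) meeting every constraint; each maps to a distinct set of atoms, giving 3 matches.

3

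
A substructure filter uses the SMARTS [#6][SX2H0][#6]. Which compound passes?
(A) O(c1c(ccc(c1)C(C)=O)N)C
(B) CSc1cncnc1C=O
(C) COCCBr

B

[#6][SX2H0][#6] describes an aliphatic sulfur bridging two carbons with no H on the sulfur (a thioether).
(A) has a methoxy ether (-OCH3) but the bridging atom is O, not S.
(B) contains a methylthio ether (-SCH3), which satisfies every atom and bond constraint.
(C) has a methoxy ether (-OCH3) but the bridging atom is O, not S.
So the answer is (B).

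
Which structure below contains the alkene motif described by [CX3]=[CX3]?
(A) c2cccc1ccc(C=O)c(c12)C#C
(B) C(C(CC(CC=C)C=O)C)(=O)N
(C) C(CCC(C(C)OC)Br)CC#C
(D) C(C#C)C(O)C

B

[CX3]=[CX3] describes a non-aromatic C=C double bond between two sp2 carbons (an alkene).
(A) has an ethynyl group (-C#CH) but the C-C bond is a triple bond, not a double bond.
(B) contains a vinyl group (-CH=CH2), which satisfies every atom and bond constraint.
(C) has an ethynyl group (-C#CH) but the C-C bond is a triple bond, not a double bond.
(D) has an ethynyl group (-C#CH) but the C-C bond is a triple bond, not a double bond.
So the answer is (B).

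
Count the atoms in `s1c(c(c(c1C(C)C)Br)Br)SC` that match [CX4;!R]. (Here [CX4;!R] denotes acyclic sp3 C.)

4

Check the 12 heavy atoms by environment: 1× s (aromatic, X2, in 5-ring) → no; 4× c (aromatic, X3, in 5-ring) → no; 2× Br (X1, acyclic) → no; 1× S (X2, acyclic) → no; 4× C (X4, acyclic) → match.
That gives 4 matching atoms.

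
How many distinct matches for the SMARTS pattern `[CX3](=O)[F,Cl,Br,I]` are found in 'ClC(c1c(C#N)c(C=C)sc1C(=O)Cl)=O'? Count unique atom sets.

2

[CX3](=O)[F,Cl,Br,I] is the SMARTS for an acyl halide: a carbonyl carbon bonded to a halogen.
The molecule carries 2 separate instances of an acyl chloride (-C(=O)Cl) meeting every constraint; each maps to a distinct set of atoms, giving 2 matches.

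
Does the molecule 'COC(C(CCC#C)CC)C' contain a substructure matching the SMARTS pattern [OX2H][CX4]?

No

The pattern [OX2H][CX4] describes a hydroxyl oxygen bound to an sp3 (X4) carbon — an aliphatic alcohol.
The closest candidate here is a methoxy ether (-OCH3), but the oxygen has H0 (ether), not H1. No other fragment satisfies the full query, so there is no match.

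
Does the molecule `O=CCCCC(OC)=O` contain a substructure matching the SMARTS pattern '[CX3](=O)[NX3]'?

The pattern [CX3](=O)[NX3] describes a carbonyl carbon bonded to a trivalent nitrogen — an amide.
The closest candidate here is a methyl-ester group (-C(=O)OCH3), but the carbonyl is bonded to O, not to an NX3 nitrogen. No other fragment satisfies the full query, so there is no match.

No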